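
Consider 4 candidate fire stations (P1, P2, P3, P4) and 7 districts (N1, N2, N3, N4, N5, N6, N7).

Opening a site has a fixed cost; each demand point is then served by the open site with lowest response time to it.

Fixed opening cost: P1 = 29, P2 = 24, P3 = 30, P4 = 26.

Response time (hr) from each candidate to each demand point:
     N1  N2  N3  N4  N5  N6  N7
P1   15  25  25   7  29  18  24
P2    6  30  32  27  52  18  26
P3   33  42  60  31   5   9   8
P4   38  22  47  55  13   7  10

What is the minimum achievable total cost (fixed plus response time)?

153

Open {P1, P3}: assign each demand point to its cheapest open site.
  N1→P1 15, N2→P1 25, N3→P1 25, N4→P1 7, N5→P3 5, N6→P3 9, N7→P3 8
  response time 94, fixed 59 → total 153.
Compare {P1, P4}: response time 99 + fixed 55 = 154.
Compare {P2, P4}: response time 117 + fixed 50 = 167.
Compare {P1, P2, P3}: response time 85 + fixed 83 = 168.
All other subsets cost ≥ 154. Minimum total cost: 153.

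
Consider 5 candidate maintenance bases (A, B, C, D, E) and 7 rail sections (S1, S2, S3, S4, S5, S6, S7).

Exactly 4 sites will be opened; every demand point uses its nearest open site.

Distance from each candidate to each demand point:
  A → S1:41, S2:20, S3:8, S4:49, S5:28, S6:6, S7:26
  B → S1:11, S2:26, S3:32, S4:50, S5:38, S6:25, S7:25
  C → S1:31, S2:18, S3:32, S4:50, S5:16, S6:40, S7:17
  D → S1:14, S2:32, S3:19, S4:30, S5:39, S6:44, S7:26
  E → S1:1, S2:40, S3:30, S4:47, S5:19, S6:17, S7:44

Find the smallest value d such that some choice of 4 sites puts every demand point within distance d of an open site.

Open {A, B, C, D}.
  Farthest demand point is S4 at distance 30 (to D); all others are ≤ 30.
With {A, B, D, E} the worst case is 30.
With {A, C, D, E} the worst case is 30.
No size-4 selection achieves below 30.

30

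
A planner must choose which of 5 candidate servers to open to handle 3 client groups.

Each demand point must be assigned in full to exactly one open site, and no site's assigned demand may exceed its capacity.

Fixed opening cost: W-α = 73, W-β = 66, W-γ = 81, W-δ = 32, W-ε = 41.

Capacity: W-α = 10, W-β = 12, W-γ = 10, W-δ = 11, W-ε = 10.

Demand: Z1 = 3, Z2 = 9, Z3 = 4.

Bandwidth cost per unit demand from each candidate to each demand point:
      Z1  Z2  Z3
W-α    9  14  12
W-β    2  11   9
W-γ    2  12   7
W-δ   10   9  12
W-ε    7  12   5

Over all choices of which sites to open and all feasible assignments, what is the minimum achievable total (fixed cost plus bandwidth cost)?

195

Open {W-δ, W-ε}; cheapest assignment that respects the capacities:
  W-δ (cap 11, load 9): Z2 — cost 9×9 = 81
  W-ε (cap 10, load 7): Z1, Z3 — cost 3×7 + 4×5 = 41
  Shipping 122, fixed 73 → total 195.
  Any other capacity-feasible assignment to {W-δ, W-ε} ships for at least 122.
Compare {W-β, W-δ}: its best feasible assignment gives total 221.
Compare {W-γ, W-δ}: its best feasible assignment gives total 228.
Every other set of open sites that can feasibly serve all demand totals ≥ 221 even under its best assignment. Minimum: 195.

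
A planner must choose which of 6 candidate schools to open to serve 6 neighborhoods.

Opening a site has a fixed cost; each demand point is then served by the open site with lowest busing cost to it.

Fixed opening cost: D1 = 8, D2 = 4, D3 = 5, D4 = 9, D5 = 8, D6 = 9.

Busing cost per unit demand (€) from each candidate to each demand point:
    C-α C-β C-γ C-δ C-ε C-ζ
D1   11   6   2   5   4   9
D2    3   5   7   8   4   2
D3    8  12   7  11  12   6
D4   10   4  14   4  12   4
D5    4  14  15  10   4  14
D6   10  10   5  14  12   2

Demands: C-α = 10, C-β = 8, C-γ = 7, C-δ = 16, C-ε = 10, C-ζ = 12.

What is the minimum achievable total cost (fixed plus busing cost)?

Open {D1, D2, D4}: assign each demand point to its cheapest open site.
  C-α→D2 10×3=30, C-β→D4 8×4=32, C-γ→D1 7×2=14, C-δ→D4 16×4=64, C-ε→D1 10×4=40, C-ζ→D2 12×2=24
  busing cost 204, fixed 21 → total 225.
Compare {D1, D2, D3, D4}: busing cost 204 + fixed 26 = 230.
Compare {D1, D2, D4, D5}: busing cost 204 + fixed 29 = 233.
Compare {D1, D2, D4, D6}: busing cost 204 + fixed 30 = 234.
All other subsets cost ≥ 230. Minimum total cost: 225.

225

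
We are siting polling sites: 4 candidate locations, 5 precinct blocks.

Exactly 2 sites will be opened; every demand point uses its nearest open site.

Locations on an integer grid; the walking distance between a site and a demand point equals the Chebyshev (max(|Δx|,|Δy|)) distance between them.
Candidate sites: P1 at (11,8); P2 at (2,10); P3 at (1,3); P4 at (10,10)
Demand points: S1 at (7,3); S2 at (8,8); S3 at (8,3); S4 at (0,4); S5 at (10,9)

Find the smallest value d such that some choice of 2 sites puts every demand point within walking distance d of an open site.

5

Open {P1, P3}.
  Farthest demand point is S1 at walking distance 5 (to P1); all others are ≤ 5.
With {P1, P2} the worst case is 6.
With {P2, P4} the worst case is 7.
No size-2 selection achieves below 5.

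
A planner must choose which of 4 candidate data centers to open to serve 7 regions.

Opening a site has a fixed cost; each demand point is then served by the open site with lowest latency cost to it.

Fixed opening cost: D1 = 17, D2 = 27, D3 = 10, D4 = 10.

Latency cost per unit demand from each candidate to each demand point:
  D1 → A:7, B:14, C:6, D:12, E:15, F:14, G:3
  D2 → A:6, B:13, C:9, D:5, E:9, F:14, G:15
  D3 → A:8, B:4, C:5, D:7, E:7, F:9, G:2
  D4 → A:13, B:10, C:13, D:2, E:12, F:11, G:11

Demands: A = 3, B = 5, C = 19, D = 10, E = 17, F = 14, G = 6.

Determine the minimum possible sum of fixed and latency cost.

Open {D3, D4}: assign each demand point to its cheapest open site.
  A→D3 3×8=24, B→D3 5×4=20, C→D3 19×5=95, D→D4 10×2=20, E→D3 17×7=119, F→D3 14×9=126, G→D3 6×2=12
  latency cost 416, fixed 20 → total 436.
Compare {D1, D3, D4}: latency cost 413 + fixed 37 = 450.
Compare {D2, D3, D4}: latency cost 410 + fixed 47 = 457.
Compare {D1, D2, D3, D4}: latency cost 410 + fixed 64 = 474.
All other subsets cost ≥ 450. Minimum total cost: 436.

436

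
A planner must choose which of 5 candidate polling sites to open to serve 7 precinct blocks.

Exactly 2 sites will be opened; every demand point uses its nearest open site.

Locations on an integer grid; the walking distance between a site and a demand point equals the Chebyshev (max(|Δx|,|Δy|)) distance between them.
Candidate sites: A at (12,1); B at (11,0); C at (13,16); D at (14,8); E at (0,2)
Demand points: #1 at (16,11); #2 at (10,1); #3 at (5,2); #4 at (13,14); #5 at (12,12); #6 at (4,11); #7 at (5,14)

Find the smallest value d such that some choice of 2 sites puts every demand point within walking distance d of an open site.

9

Open {A, C}.
  Farthest demand point is #6 at walking distance 9 (to C); all others are ≤ 9.
With {B, C} the worst case is 9.
With {C, D} the worst case is 9.
No size-2 selection achieves below 9.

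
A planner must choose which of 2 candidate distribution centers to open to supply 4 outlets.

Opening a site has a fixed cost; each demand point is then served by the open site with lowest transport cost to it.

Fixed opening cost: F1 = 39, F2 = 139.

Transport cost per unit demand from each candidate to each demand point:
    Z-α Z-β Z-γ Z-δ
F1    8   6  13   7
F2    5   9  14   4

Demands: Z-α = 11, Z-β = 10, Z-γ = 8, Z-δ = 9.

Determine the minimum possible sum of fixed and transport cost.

354

Open {F1}: assign each demand point to its cheapest open site.
  Z-α→F1 11×8=88, Z-β→F1 10×6=60, Z-γ→F1 8×13=104, Z-δ→F1 9×7=63
  transport cost 315, fixed 39 → total 354.
Compare {F2}: transport cost 293 + fixed 139 = 432.
Compare {F1, F2}: transport cost 255 + fixed 178 = 433.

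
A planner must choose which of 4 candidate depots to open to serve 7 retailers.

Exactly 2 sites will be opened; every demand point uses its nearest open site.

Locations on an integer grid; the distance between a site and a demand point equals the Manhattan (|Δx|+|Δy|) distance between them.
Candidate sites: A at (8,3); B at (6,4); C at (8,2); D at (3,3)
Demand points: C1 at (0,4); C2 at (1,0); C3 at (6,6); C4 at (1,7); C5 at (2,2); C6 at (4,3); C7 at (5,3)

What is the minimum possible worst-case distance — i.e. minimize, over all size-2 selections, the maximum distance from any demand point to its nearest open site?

6

Open {A, D}.
  Farthest demand point is C4 at distance 6 (to D); all others are ≤ 6.
With {B, D} the worst case is 6.
With {C, D} the worst case is 6.
No size-2 selection achieves below 6.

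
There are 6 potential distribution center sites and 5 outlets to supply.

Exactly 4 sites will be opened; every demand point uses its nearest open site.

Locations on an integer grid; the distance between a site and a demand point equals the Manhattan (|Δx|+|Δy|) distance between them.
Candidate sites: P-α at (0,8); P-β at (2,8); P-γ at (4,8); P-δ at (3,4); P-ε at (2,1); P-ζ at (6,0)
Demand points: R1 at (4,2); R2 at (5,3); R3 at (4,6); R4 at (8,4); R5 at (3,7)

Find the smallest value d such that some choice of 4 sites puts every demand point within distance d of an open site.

Open {P-α, P-β, P-γ, P-δ}.
  Farthest demand point is R4 at distance 5 (to P-δ); all others are ≤ 5.
With {P-α, P-β, P-δ, P-ε} the worst case is 5.
With {P-α, P-β, P-δ, P-ζ} the worst case is 5.
No size-4 selection achieves below 5.

5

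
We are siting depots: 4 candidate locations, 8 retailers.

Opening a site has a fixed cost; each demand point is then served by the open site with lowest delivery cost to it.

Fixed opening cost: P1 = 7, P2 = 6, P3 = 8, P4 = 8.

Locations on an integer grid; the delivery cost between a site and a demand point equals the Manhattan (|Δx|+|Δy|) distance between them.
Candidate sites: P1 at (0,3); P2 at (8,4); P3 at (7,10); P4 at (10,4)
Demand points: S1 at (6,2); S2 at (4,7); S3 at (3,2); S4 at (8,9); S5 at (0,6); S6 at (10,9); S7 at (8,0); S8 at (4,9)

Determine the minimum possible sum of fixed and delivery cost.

Open {P1, P2, P3}: assign each demand point to its cheapest open site.
  S1→P2 4, S2→P3 6, S3→P1 4, S4→P3 2, S5→P1 3, S6→P3 4, S7→P2 4, S8→P3 4
  delivery cost 31, fixed 21 → total 52.
Compare {P2, P3}: delivery cost 41 + fixed 14 = 55.
Compare {P1, P2}: delivery cost 43 + fixed 13 = 56.
Compare {P1, P3}: delivery cost 41 + fixed 15 = 56.
All other subsets cost ≥ 55. Minimum total cost: 52.

52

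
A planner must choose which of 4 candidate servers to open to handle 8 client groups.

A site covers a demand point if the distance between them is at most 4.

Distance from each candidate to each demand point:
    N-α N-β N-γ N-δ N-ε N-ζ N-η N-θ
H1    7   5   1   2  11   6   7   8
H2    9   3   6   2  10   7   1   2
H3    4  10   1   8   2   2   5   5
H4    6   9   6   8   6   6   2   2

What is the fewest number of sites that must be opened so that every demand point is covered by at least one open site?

2

Coverage sets (demand points within 4 of each site):
  H1: {N-γ, N-δ}
  H2: {N-β, N-δ, N-η, N-θ}
  H3: {N-α, N-γ, N-ε, N-ζ}
  H4: {N-η, N-θ}
No single site covers all 8 demand points.
But {H2, H3} covers everything, so the minimum is 2.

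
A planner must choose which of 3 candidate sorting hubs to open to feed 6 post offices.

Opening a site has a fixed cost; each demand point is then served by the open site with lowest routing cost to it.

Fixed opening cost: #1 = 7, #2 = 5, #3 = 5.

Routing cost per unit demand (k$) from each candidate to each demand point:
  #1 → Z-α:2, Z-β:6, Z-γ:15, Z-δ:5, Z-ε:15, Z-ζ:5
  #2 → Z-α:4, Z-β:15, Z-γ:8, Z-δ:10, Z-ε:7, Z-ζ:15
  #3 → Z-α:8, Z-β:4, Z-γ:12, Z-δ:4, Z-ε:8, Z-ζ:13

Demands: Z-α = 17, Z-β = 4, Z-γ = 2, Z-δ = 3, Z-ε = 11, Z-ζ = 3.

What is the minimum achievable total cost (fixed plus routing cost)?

187

Open {#1, #2, #3}: assign each demand point to its cheapest open site.
  Z-α→#1 17×2=34, Z-β→#3 4×4=16, Z-γ→#2 2×8=16, Z-δ→#3 3×4=12, Z-ε→#2 11×7=77, Z-ζ→#1 3×5=15
  routing cost 170, fixed 17 → total 187.
Compare {#1, #2}: routing cost 181 + fixed 12 = 193.
Compare {#1, #3}: routing cost 189 + fixed 12 = 201.
Compare {#2, #3}: routing cost 228 + fixed 10 = 238.
All other subsets cost ≥ 193. Minimum total cost: 187.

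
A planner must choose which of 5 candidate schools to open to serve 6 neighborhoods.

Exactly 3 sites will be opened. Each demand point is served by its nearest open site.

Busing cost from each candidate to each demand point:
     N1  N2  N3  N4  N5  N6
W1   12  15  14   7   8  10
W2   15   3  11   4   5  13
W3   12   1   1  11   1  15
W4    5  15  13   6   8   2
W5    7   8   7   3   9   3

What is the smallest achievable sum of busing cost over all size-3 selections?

Open {W3, W4, W5}.
  N1→W4 5, N2→W3 1, N3→W3 1, N4→W5 3, N5→W3 1, N6→W4 2  ⇒ total 13.
Compare {W2, W3, W4}: total 14.
Compare {W1, W3, W4}: total 16.
No size-3 selection does better; minimum is 13.

13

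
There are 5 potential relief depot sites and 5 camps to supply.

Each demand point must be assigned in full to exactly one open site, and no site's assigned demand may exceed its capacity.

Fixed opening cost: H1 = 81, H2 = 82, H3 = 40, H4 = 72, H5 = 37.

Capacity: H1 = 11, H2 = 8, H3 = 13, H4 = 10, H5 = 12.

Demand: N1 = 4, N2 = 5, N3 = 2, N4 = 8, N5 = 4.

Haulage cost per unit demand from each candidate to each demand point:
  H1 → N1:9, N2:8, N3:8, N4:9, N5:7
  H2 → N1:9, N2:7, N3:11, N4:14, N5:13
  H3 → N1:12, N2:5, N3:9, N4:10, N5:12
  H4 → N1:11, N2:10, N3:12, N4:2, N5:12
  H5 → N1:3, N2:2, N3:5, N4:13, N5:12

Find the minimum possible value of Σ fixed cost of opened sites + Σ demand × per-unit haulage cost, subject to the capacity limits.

Open {H3, H5}; cheapest assignment that respects the capacities:
  H3 (cap 13, load 12): N4, N5 — cost 8×10 + 4×12 = 128
  H5 (cap 12, load 11): N1, N2, N3 — cost 4×3 + 5×2 + 2×5 = 32
  Shipping 160, fixed 77 → total 237.
  Any other capacity-feasible assignment to {H3, H5} ships for at least 160.
Compare {H3, H4, H5}: its best feasible assignment gives total 245.
Compare {H1, H4, H5}: its best feasible assignment gives total 266.
Every other set of open sites that can feasibly serve all demand totals ≥ 245 even under its best assignment. Minimum: 237.

237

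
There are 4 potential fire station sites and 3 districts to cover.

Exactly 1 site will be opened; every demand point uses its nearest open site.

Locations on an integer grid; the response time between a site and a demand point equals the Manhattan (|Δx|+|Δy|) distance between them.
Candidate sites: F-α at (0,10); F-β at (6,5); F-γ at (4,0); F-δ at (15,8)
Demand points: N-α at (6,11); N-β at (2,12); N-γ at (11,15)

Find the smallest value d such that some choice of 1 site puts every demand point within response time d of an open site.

Open {F-β}.
  Farthest demand point is N-γ at response time 15 (to F-β); all others are ≤ 15.
With {F-α} the worst case is 16.
With {F-δ} the worst case is 17.
No size-1 selection achieves below 15.

15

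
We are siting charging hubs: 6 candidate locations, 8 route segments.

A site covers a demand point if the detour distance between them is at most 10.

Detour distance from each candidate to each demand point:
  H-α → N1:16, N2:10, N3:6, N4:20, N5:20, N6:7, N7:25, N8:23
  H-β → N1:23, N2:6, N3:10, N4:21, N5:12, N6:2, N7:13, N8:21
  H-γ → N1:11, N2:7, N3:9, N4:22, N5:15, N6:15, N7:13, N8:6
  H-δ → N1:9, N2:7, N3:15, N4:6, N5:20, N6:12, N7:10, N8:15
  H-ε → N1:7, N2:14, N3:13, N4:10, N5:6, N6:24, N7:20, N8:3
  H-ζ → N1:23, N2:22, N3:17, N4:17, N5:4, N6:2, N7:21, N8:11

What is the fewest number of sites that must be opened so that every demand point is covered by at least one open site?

3

Coverage sets (demand points within 10 of each site):
  H-α: {N2, N3, N6}
  H-β: {N2, N3, N6}
  H-γ: {N2, N3, N8}
  H-δ: {N1, N2, N4, N7}
  H-ε: {N1, N4, N5, N8}
  H-ζ: {N5, N6}
No 2 sites suffice: every size-2 union leaves at least one demand point uncovered.
But {H-α, H-δ, H-ε} covers everything, so the minimum is 3.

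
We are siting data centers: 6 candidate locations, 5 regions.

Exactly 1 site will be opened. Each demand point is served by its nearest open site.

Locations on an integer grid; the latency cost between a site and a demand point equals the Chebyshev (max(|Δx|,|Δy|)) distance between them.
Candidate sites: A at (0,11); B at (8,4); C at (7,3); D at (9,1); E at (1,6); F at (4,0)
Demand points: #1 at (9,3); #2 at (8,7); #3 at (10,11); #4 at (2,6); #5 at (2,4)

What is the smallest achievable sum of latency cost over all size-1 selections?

23

Open {B}.
  #1→B 1, #2→B 3, #3→B 7, #4→B 6, #5→B 6  ⇒ total 23.
Compare {C}: total 24.
Compare {E}: total 27.
No size-1 selection does better; minimum is 23.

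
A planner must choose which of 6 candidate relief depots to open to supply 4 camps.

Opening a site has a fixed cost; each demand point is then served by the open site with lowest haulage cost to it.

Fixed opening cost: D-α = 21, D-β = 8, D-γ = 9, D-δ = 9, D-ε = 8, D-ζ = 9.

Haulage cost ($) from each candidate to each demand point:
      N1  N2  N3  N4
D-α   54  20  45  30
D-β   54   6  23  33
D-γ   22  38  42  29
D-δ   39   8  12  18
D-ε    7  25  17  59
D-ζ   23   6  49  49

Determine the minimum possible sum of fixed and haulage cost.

Open {D-δ, D-ε}: assign each demand point to its cheapest open site.
  N1→D-ε 7, N2→D-δ 8, N3→D-δ 12, N4→D-δ 18
  haulage cost 45, fixed 17 → total 62.
Compare {D-β, D-δ, D-ε}: haulage cost 43 + fixed 25 = 68.
Compare {D-δ, D-ε, D-ζ}: haulage cost 43 + fixed 26 = 69.
Compare {D-γ, D-δ, D-ε}: haulage cost 45 + fixed 26 = 71.
All other subsets cost ≥ 68. Minimum total cost: 62.

62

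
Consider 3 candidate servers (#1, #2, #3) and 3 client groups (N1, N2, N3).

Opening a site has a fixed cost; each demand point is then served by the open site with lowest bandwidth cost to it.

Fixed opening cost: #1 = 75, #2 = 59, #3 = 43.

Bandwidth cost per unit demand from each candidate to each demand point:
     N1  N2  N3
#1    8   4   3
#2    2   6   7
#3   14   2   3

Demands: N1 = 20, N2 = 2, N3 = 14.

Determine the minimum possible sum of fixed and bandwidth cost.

Open {#2, #3}: assign each demand point to its cheapest open site.
  N1→#2 20×2=40, N2→#3 2×2=4, N3→#3 14×3=42
  bandwidth cost 86, fixed 102 → total 188.
Compare {#2}: bandwidth cost 150 + fixed 59 = 209.
Compare {#1, #2}: bandwidth cost 90 + fixed 134 = 224.
Compare {#1, #2, #3}: bandwidth cost 86 + fixed 177 = 263.
All other subsets cost ≥ 209. Minimum total cost: 188.

188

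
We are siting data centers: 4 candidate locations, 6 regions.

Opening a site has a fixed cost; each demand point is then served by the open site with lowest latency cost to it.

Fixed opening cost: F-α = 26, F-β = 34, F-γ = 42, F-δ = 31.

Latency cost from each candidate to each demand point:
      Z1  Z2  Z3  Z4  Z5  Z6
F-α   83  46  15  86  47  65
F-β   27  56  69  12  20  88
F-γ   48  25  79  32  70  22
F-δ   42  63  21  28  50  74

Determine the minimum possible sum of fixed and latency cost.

223

Open {F-α, F-β, F-γ}: assign each demand point to its cheapest open site.
  Z1→F-β 27, Z2→F-γ 25, Z3→F-α 15, Z4→F-β 12, Z5→F-β 20, Z6→F-γ 22
  latency cost 121, fixed 102 → total 223.
Compare {F-β, F-γ, F-δ}: latency cost 127 + fixed 107 = 234.
Compare {F-α, F-β}: latency cost 185 + fixed 60 = 245.
Compare {F-β, F-γ}: latency cost 175 + fixed 76 = 251.
All other subsets cost ≥ 234. Minimum total cost: 223.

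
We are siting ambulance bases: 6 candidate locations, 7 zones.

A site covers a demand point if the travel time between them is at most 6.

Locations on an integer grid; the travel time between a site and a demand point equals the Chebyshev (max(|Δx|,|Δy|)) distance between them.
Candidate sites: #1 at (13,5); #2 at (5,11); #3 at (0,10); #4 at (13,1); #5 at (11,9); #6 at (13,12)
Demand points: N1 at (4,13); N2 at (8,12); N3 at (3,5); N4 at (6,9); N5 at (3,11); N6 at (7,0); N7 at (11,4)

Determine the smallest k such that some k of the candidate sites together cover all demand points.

2

Coverage sets (demand points within 6 of each site):
  #1: {N6, N7}
  #2: {N1, N2, N3, N4, N5}
  #3: {N1, N3, N4, N5}
  #4: {N6, N7}
  #5: {N2, N4, N7}
  #6: {N2}
No single site covers all 7 demand points.
But {#1, #2} covers everything, so the minimum is 2.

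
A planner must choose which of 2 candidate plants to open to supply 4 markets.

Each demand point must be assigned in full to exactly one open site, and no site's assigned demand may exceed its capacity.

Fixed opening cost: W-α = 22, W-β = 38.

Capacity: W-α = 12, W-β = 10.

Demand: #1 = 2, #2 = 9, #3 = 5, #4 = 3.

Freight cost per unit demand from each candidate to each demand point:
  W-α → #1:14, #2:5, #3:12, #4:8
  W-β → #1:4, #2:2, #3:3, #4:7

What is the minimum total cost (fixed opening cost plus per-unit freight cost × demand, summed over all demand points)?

Open {W-α, W-β}; cheapest assignment that respects the capacities:
  W-α (cap 12, load 9): #2 — cost 9×5 = 45
  W-β (cap 10, load 10): #1, #3, #4 — cost 2×4 + 5×3 + 3×7 = 44
  Shipping 89, fixed 60 → total 149.
  Any other capacity-feasible assignment to {W-α, W-β} ships for at least 89.
Total demand is 19 and no other set of sites has combined capacity ≥ 19, so {W-α, W-β} is the only feasible choice of open sites. Minimum: 149.

149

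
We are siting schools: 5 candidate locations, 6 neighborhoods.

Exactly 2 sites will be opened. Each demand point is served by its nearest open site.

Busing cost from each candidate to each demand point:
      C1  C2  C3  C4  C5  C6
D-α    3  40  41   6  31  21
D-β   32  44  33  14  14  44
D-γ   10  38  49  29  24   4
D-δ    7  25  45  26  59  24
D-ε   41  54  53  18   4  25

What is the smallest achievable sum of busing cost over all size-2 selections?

113

Open {D-β, D-γ}.
  C1→D-γ 10, C2→D-γ 38, C3→D-β 33, C4→D-β 14, C5→D-β 14, C6→D-γ 4  ⇒ total 113.
Compare {D-α, D-ε}: total 115.
Compare {D-α, D-γ}: total 116.
No size-2 selection does better; minimum is 113.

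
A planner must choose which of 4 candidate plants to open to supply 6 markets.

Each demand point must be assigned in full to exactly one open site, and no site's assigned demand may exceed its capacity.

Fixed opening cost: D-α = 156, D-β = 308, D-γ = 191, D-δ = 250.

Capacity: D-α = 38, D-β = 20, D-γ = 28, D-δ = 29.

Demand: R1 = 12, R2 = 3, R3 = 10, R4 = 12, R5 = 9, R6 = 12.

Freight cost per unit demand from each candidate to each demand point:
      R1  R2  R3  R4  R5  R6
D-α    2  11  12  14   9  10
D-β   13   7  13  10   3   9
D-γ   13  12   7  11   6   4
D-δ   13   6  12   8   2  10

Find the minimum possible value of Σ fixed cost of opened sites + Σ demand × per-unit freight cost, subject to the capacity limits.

771

Open {D-α, D-γ}; cheapest assignment that respects the capacities:
  D-α (cap 38, load 36): R1, R2, R4, R5 — cost 12×2 + 3×11 + 12×14 + 9×9 = 306
  D-γ (cap 28, load 22): R3, R6 — cost 10×7 + 12×4 = 118
  Shipping 424, fixed 347 → total 771.
  Any other capacity-feasible assignment to {D-α, D-γ} ships for at least 424.
Compare {D-α, D-δ}: its best feasible assignment gives total 802.
Compare {D-α, D-γ, D-δ}: its best feasible assignment gives total 871.
Every other set of open sites that can feasibly serve all demand totals ≥ 802 even under its best assignment. Minimum: 771.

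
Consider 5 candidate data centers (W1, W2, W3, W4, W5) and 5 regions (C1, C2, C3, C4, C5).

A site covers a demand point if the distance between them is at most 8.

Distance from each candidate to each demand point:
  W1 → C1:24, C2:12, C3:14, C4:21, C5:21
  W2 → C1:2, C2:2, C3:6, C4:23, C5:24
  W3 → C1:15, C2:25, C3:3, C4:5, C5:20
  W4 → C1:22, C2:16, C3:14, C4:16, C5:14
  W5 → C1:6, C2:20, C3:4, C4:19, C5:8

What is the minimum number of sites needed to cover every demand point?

Coverage sets (demand points within 8 of each site):
  W1: {}
  W2: {C1, C2, C3}
  W3: {C3, C4}
  W4: {}
  W5: {C1, C3, C5}
No 2 sites suffice: every size-2 union leaves at least one demand point uncovered.
But {W2, W3, W5} covers everything, so the minimum is 3.

3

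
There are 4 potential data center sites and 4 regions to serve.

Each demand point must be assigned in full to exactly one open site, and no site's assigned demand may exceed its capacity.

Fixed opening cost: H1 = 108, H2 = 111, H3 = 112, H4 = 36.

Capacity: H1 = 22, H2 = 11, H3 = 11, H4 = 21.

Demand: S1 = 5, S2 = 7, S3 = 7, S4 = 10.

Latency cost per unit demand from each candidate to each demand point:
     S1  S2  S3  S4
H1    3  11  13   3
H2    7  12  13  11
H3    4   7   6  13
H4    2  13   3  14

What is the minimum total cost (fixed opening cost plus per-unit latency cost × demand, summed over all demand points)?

282

Open {H1, H4}; cheapest assignment that respects the capacities:
  H1 (cap 22, load 17): S2, S4 — cost 7×11 + 10×3 = 107
  H4 (cap 21, load 12): S1, S3 — cost 5×2 + 7×3 = 31
  Shipping 138, fixed 144 → total 282.
  Any other capacity-feasible assignment to {H1, H4} ships for at least 138.
Compare {H1, H3, H4}: its best feasible assignment gives total 366.
Compare {H2, H4}: its best feasible assignment gives total 379.
Every other set of open sites that can feasibly serve all demand totals ≥ 366 even under its best assignment. Minimum: 282.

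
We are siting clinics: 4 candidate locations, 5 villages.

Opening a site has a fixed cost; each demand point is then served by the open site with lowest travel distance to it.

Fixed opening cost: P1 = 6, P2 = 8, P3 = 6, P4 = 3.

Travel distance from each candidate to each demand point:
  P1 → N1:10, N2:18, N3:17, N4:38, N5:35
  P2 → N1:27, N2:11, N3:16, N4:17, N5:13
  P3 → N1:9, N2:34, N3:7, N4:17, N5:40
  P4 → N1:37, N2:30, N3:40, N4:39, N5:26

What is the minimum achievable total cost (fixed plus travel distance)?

71

Open {P2, P3}: assign each demand point to its cheapest open site.
  N1→P3 9, N2→P2 11, N3→P3 7, N4→P2 17, N5→P2 13
  travel distance 57, fixed 14 → total 71.
Compare {P2, P3, P4}: travel distance 57 + fixed 17 = 74.
Compare {P1, P2, P3}: travel distance 57 + fixed 20 = 77.
Compare {P1, P2, P3, P4}: travel distance 57 + fixed 23 = 80.
All other subsets cost ≥ 74. Minimum total cost: 71.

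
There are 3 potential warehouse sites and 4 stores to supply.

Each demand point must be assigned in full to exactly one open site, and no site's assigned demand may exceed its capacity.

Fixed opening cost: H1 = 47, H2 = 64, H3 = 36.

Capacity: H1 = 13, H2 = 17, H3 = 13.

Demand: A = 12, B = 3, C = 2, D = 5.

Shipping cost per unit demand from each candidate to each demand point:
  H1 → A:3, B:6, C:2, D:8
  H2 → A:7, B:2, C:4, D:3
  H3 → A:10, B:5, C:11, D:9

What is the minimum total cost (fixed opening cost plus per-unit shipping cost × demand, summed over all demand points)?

176

Open {H1, H2}; cheapest assignment that respects the capacities:
  H1 (cap 13, load 12): A — cost 12×3 = 36
  H2 (cap 17, load 10): B, C, D — cost 3×2 + 2×4 + 5×3 = 29
  Shipping 65, fixed 111 → total 176.
  Any other capacity-feasible assignment to {H1, H2} ships for at least 65.
Compare {H1, H3}: its best feasible assignment gives total 201.
Compare {H1, H2, H3}: its best feasible assignment gives total 212.
Every other set of open sites that can feasibly serve all demand totals ≥ 201 even under its best assignment. Minimum: 176.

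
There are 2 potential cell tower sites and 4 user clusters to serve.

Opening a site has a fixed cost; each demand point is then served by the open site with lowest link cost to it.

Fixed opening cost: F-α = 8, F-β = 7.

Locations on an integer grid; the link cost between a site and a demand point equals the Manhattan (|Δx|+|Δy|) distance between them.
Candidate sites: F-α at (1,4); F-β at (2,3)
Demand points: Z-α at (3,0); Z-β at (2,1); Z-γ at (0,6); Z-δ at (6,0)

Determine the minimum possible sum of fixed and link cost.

25

Open {F-β}: assign each demand point to its cheapest open site.
  Z-α→F-β 4, Z-β→F-β 2, Z-γ→F-β 5, Z-δ→F-β 7
  link cost 18, fixed 7 → total 25.
Compare {F-α}: link cost 22 + fixed 8 = 30.
Compare {F-α, F-β}: link cost 16 + fixed 15 = 31.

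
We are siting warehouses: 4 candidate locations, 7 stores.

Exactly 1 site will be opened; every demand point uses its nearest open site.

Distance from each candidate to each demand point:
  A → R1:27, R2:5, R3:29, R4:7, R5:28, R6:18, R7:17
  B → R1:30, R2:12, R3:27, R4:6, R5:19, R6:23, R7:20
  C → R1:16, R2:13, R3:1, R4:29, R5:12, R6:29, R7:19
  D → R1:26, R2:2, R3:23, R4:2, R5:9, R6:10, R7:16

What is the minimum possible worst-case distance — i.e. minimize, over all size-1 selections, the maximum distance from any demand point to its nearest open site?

26

Open {D}.
  Farthest demand point is R1 at distance 26 (to D); all others are ≤ 26.
With {A} the worst case is 29.
With {C} the worst case is 29.
No size-1 selection achieves below 26.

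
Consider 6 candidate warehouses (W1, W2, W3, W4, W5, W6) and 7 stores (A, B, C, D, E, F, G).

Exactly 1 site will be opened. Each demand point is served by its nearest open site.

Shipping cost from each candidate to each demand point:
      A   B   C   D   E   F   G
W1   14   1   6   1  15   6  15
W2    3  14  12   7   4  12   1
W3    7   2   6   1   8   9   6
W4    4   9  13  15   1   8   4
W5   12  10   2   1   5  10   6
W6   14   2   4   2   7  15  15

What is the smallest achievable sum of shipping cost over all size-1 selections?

Open {W3}.
  A→W3 7, B→W3 2, C→W3 6, D→W3 1, E→W3 8, F→W3 9, G→W3 6  ⇒ total 39.
Compare {W5}: total 46.
Compare {W2}: total 53.
No size-1 selection does better; minimum is 39.

39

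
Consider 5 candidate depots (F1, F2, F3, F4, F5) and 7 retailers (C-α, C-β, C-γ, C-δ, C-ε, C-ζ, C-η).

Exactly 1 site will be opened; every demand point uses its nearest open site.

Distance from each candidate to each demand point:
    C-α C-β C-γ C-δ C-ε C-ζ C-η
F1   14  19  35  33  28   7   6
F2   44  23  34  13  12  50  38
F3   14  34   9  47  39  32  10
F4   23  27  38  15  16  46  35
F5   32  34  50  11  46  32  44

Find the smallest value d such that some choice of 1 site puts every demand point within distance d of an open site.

Open {F1}.
  Farthest demand point is C-γ at distance 35 (to F1); all others are ≤ 35.
With {F4} the worst case is 46.
With {F3} the worst case is 47.
No size-1 selection achieves below 35.

35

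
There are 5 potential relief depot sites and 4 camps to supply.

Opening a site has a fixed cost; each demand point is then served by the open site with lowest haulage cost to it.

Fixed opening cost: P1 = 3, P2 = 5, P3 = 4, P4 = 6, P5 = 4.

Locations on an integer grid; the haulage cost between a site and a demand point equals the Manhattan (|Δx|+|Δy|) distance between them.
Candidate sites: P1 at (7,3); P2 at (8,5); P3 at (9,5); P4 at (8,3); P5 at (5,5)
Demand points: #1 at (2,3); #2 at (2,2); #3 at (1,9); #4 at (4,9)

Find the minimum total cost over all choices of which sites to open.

28

Open {P5}: assign each demand point to its cheapest open site.
  #1→P5 5, #2→P5 6, #3→P5 8, #4→P5 5
  haulage cost 24, fixed 4 → total 28.
Compare {P1, P5}: haulage cost 24 + fixed 7 = 31.
Compare {P3, P5}: haulage cost 24 + fixed 8 = 32.
Compare {P2, P5}: haulage cost 24 + fixed 9 = 33.
All other subsets cost ≥ 31. Minimum total cost: 28.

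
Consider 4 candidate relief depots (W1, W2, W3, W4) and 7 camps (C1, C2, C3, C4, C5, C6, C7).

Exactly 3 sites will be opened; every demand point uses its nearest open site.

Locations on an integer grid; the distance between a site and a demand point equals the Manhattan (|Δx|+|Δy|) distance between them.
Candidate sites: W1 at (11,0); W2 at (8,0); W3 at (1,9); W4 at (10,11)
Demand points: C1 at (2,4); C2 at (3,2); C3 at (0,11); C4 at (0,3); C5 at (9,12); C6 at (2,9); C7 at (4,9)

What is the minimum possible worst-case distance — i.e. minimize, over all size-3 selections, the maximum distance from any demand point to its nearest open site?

Open {W2, W3, W4}.
  Farthest demand point is C2 at distance 7 (to W2); all others are ≤ 7.
With {W1, W3, W4} the worst case is 9.
With {W1, W2, W3} the worst case is 11.
No size-3 selection achieves below 7.

7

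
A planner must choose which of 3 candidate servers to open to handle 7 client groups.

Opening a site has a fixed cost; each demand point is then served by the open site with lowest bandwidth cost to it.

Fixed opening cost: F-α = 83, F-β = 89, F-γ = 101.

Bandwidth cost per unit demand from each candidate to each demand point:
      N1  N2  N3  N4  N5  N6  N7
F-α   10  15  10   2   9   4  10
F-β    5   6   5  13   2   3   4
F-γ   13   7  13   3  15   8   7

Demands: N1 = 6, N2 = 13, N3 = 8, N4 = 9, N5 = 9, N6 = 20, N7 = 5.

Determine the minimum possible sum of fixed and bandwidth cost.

Open {F-α, F-β}: assign each demand point to its cheapest open site.
  N1→F-β 6×5=30, N2→F-β 13×6=78, N3→F-β 8×5=40, N4→F-α 9×2=18, N5→F-β 9×2=18, N6→F-β 20×3=60, N7→F-β 5×4=20
  bandwidth cost 264, fixed 172 → total 436.
Compare {F-β}: bandwidth cost 363 + fixed 89 = 452.
Compare {F-β, F-γ}: bandwidth cost 273 + fixed 190 = 463.
Compare {F-α, F-β, F-γ}: bandwidth cost 264 + fixed 273 = 537.
All other subsets cost ≥ 452. Minimum total cost: 436.

436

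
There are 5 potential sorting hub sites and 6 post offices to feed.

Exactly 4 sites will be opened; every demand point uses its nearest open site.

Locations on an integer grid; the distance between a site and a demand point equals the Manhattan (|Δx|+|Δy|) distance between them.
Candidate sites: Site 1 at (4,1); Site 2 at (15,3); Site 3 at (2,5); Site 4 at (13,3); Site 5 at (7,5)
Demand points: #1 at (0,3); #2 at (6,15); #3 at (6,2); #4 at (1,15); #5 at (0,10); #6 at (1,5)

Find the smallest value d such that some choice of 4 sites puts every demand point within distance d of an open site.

Open {Site 1, Site 2, Site 3, Site 5}.
  Farthest demand point is #2 at distance 11 (to Site 5); all others are ≤ 11.
With {Site 1, Site 3, Site 4, Site 5} the worst case is 11.
With {Site 2, Site 3, Site 4, Site 5} the worst case is 11.
No size-4 selection achieves below 11.

11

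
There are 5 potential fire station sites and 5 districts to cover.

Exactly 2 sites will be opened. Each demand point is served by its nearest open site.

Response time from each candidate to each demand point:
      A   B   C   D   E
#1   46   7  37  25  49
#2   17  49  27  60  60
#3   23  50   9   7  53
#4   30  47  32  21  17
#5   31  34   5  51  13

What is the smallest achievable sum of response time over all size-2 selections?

Open {#1, #5}.
  A→#5 31, B→#1 7, C→#5 5, D→#1 25, E→#5 13  ⇒ total 81.
Compare {#3, #5}: total 82.
Compare {#1, #3}: total 95.
No size-2 selection does better; minimum is 81.

81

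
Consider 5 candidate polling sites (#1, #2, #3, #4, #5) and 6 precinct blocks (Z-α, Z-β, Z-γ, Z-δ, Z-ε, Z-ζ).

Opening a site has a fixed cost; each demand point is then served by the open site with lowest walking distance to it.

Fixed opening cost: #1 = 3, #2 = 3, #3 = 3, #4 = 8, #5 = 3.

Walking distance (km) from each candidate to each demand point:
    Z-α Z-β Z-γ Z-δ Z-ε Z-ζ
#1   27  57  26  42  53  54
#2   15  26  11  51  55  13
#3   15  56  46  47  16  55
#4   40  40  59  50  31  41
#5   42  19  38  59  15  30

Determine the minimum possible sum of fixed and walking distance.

Open {#1, #2, #5}: assign each demand point to its cheapest open site.
  Z-α→#2 15, Z-β→#5 19, Z-γ→#2 11, Z-δ→#1 42, Z-ε→#5 15, Z-ζ→#2 13
  walking distance 115, fixed 9 → total 124.
Compare {#1, #2, #3, #5}: walking distance 115 + fixed 12 = 127.
Compare {#2, #3, #5}: walking distance 120 + fixed 9 = 129.
Compare {#2, #5}: walking distance 124 + fixed 6 = 130.
All other subsets cost ≥ 127. Minimum total cost: 124.

124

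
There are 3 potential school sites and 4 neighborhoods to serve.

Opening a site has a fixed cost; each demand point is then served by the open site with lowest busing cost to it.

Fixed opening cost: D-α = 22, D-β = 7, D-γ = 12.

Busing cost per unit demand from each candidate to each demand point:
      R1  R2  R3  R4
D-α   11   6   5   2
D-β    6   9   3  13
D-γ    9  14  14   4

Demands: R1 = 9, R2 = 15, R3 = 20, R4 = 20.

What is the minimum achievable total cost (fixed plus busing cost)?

Open {D-α, D-β}: assign each demand point to its cheapest open site.
  R1→D-β 9×6=54, R2→D-α 15×6=90, R3→D-β 20×3=60, R4→D-α 20×2=40
  busing cost 244, fixed 29 → total 273.
Compare {D-α, D-β, D-γ}: busing cost 244 + fixed 41 = 285.
Compare {D-α, D-γ}: busing cost 311 + fixed 34 = 345.
Compare {D-β, D-γ}: busing cost 329 + fixed 19 = 348.
All other subsets cost ≥ 285. Minimum total cost: 273.

273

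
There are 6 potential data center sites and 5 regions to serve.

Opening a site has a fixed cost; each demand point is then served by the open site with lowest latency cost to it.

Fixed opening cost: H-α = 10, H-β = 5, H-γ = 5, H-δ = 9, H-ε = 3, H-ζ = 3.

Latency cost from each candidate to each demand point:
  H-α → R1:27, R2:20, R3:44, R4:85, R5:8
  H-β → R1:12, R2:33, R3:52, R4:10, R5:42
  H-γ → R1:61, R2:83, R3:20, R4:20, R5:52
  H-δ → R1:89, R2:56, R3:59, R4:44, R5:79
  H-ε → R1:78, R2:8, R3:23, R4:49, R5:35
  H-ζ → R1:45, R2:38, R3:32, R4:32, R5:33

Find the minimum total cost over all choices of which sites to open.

Open {H-α, H-β, H-ε}: assign each demand point to its cheapest open site.
  R1→H-β 12, R2→H-ε 8, R3→H-ε 23, R4→H-β 10, R5→H-α 8
  latency cost 61, fixed 18 → total 79.
Compare {H-α, H-β, H-γ, H-ε}: latency cost 58 + fixed 23 = 81.
Compare {H-α, H-β, H-ε, H-ζ}: latency cost 61 + fixed 21 = 82.
Compare {H-α, H-β, H-γ, H-ε, H-ζ}: latency cost 58 + fixed 26 = 84.
All other subsets cost ≥ 81. Minimum total cost: 79.

79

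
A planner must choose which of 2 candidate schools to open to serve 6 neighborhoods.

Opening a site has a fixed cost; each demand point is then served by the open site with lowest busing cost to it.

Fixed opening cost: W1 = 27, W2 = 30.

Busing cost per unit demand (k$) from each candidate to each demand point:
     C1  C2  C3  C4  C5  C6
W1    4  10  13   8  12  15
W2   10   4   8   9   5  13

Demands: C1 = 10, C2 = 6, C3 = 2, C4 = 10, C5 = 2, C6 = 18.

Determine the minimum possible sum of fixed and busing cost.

461

Open {W1, W2}: assign each demand point to its cheapest open site.
  C1→W1 10×4=40, C2→W2 6×4=24, C3→W2 2×8=16, C4→W1 10×8=80, C5→W2 2×5=10, C6→W2 18×13=234
  busing cost 404, fixed 57 → total 461.
Compare {W2}: busing cost 474 + fixed 30 = 504.
Compare {W1}: busing cost 500 + fixed 27 = 527.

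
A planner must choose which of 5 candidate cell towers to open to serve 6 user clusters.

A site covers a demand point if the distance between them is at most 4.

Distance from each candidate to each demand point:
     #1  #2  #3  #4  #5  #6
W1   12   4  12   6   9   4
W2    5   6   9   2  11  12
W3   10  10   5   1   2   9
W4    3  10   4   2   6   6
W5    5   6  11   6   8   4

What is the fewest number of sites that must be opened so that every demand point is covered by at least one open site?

Coverage sets (demand points within 4 of each site):
  W1: {#2, #6}
  W2: {#4}
  W3: {#4, #5}
  W4: {#1, #3, #4}
  W5: {#6}
No 2 sites suffice: every size-2 union leaves at least one demand point uncovered.
But {W1, W3, W4} covers everything, so the minimum is 3.

3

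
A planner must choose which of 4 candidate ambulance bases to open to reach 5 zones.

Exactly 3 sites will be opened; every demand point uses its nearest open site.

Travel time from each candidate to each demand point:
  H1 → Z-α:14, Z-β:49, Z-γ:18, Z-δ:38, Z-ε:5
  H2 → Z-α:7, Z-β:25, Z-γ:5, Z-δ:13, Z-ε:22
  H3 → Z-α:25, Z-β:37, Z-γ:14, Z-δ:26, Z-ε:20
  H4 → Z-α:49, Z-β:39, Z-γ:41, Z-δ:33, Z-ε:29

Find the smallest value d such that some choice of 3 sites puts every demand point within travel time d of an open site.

Open {H1, H2, H3}.
  Farthest demand point is Z-β at travel time 25 (to H2); all others are ≤ 25.
With {H1, H2, H4} the worst case is 25.
With {H2, H3, H4} the worst case is 25.
No size-3 selection achieves below 25.

25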